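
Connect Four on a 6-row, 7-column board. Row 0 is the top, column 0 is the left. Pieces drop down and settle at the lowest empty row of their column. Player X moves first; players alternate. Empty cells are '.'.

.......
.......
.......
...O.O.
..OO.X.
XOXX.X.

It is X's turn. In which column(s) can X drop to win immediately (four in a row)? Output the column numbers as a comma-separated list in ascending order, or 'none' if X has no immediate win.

col 0: drop X → no win
col 1: drop X → no win
col 2: drop X → no win
col 3: drop X → no win
col 4: drop X → WIN!
col 5: drop X → no win
col 6: drop X → no win

Answer: 4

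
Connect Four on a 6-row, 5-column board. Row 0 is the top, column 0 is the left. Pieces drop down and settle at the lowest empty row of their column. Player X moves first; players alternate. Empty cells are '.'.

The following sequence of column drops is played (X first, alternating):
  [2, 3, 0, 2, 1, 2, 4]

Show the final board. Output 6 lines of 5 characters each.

Answer: .....
.....
.....
..O..
..O..
XXXOX

Derivation:
Move 1: X drops in col 2, lands at row 5
Move 2: O drops in col 3, lands at row 5
Move 3: X drops in col 0, lands at row 5
Move 4: O drops in col 2, lands at row 4
Move 5: X drops in col 1, lands at row 5
Move 6: O drops in col 2, lands at row 3
Move 7: X drops in col 4, lands at row 5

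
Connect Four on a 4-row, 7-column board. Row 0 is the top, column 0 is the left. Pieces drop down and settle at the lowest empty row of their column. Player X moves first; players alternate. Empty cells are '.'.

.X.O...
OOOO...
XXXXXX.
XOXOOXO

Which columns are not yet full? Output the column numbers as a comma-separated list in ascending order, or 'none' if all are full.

Answer: 0,2,4,5,6

Derivation:
col 0: top cell = '.' → open
col 1: top cell = 'X' → FULL
col 2: top cell = '.' → open
col 3: top cell = 'O' → FULL
col 4: top cell = '.' → open
col 5: top cell = '.' → open
col 6: top cell = '.' → open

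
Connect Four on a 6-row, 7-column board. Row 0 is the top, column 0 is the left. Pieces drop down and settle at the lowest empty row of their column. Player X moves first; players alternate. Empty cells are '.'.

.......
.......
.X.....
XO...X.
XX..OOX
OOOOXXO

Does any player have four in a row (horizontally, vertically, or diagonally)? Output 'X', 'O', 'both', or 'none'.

O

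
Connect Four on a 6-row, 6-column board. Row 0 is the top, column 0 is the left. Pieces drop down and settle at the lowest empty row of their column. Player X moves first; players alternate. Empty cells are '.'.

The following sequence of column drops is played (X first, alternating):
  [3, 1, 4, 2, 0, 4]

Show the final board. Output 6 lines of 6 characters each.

Move 1: X drops in col 3, lands at row 5
Move 2: O drops in col 1, lands at row 5
Move 3: X drops in col 4, lands at row 5
Move 4: O drops in col 2, lands at row 5
Move 5: X drops in col 0, lands at row 5
Move 6: O drops in col 4, lands at row 4

Answer: ......
......
......
......
....O.
XOOXX.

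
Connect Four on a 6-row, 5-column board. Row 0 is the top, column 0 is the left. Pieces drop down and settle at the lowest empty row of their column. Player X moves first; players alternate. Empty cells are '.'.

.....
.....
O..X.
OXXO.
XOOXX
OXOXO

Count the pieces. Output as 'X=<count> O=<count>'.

X=8 O=8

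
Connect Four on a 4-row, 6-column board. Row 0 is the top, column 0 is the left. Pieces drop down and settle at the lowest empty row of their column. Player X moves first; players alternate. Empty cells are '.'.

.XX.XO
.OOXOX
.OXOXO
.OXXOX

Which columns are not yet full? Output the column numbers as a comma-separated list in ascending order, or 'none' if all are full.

Answer: 0,3

Derivation:
col 0: top cell = '.' → open
col 1: top cell = 'X' → FULL
col 2: top cell = 'X' → FULL
col 3: top cell = '.' → open
col 4: top cell = 'X' → FULL
col 5: top cell = 'O' → FULL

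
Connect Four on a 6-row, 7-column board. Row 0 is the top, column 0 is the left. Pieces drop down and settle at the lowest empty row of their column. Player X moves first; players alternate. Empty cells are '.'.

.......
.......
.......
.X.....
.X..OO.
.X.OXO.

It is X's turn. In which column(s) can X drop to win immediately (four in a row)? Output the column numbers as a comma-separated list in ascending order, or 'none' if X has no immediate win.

Answer: 1

Derivation:
col 0: drop X → no win
col 1: drop X → WIN!
col 2: drop X → no win
col 3: drop X → no win
col 4: drop X → no win
col 5: drop X → no win
col 6: drop X → no win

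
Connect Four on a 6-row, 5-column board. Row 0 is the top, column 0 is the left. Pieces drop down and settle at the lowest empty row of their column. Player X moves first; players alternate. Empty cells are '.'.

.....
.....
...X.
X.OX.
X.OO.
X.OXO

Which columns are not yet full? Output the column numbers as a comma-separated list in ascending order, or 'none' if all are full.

Answer: 0,1,2,3,4

Derivation:
col 0: top cell = '.' → open
col 1: top cell = '.' → open
col 2: top cell = '.' → open
col 3: top cell = '.' → open
col 4: top cell = '.' → open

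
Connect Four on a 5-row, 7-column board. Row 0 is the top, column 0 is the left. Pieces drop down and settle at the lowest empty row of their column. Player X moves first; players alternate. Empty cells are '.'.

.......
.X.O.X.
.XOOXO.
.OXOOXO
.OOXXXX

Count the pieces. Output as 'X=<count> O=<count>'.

X=10 O=10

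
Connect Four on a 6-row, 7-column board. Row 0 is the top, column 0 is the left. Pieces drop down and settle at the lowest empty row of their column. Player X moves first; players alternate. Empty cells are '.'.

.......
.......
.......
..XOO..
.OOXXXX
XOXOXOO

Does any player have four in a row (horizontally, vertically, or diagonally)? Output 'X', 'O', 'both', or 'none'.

X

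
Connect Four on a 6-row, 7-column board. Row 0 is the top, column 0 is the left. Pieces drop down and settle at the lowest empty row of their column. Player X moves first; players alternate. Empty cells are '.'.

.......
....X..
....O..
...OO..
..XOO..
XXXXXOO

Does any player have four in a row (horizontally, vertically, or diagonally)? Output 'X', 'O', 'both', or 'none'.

X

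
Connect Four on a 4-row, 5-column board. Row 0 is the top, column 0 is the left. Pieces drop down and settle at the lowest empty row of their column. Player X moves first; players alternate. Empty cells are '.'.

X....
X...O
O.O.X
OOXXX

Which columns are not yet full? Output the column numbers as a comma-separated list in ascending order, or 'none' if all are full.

Answer: 1,2,3,4

Derivation:
col 0: top cell = 'X' → FULL
col 1: top cell = '.' → open
col 2: top cell = '.' → open
col 3: top cell = '.' → open
col 4: top cell = '.' → open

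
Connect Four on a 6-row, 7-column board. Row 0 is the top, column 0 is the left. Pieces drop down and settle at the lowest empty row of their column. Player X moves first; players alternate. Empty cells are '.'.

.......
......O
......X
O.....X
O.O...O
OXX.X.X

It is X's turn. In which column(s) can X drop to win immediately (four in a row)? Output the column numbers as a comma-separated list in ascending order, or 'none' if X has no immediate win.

col 0: drop X → no win
col 1: drop X → no win
col 2: drop X → no win
col 3: drop X → WIN!
col 4: drop X → no win
col 5: drop X → no win
col 6: drop X → no win

Answer: 3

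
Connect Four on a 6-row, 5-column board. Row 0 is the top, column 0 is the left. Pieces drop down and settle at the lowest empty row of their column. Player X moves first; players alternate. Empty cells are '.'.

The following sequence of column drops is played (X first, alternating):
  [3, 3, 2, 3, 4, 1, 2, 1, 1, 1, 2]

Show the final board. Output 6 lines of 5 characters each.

Move 1: X drops in col 3, lands at row 5
Move 2: O drops in col 3, lands at row 4
Move 3: X drops in col 2, lands at row 5
Move 4: O drops in col 3, lands at row 3
Move 5: X drops in col 4, lands at row 5
Move 6: O drops in col 1, lands at row 5
Move 7: X drops in col 2, lands at row 4
Move 8: O drops in col 1, lands at row 4
Move 9: X drops in col 1, lands at row 3
Move 10: O drops in col 1, lands at row 2
Move 11: X drops in col 2, lands at row 3

Answer: .....
.....
.O...
.XXO.
.OXO.
.OXXX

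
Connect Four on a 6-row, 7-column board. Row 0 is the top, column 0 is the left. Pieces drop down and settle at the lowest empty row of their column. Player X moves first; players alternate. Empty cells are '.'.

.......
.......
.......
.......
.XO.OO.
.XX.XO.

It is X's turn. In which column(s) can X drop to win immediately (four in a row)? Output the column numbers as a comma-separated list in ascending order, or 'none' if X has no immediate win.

col 0: drop X → no win
col 1: drop X → no win
col 2: drop X → no win
col 3: drop X → WIN!
col 4: drop X → no win
col 5: drop X → no win
col 6: drop X → no win

Answer: 3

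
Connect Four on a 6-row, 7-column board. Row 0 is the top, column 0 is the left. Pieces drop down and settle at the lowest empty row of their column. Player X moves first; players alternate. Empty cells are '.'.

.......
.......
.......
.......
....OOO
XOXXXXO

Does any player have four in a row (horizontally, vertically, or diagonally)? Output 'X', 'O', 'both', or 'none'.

X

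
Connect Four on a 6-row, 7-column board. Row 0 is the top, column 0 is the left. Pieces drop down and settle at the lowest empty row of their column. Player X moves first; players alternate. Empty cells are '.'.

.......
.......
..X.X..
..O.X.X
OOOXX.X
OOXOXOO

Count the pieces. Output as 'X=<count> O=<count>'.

X=9 O=9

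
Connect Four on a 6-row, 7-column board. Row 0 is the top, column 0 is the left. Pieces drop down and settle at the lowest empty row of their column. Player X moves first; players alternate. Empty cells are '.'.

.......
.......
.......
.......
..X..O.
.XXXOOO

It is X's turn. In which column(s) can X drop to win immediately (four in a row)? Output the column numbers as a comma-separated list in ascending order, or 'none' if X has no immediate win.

col 0: drop X → WIN!
col 1: drop X → no win
col 2: drop X → no win
col 3: drop X → no win
col 4: drop X → no win
col 5: drop X → no win
col 6: drop X → no win

Answer: 0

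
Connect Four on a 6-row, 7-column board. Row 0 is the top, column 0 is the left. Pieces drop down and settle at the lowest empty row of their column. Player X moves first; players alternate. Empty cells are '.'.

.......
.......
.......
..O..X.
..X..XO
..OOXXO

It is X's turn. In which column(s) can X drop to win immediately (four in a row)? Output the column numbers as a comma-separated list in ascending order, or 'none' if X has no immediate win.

col 0: drop X → no win
col 1: drop X → no win
col 2: drop X → no win
col 3: drop X → no win
col 4: drop X → no win
col 5: drop X → WIN!
col 6: drop X → no win

Answer: 5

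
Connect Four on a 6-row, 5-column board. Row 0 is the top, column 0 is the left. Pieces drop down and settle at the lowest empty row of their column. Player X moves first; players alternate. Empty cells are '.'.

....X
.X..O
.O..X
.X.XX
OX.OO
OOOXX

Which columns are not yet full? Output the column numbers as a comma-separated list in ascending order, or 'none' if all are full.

col 0: top cell = '.' → open
col 1: top cell = '.' → open
col 2: top cell = '.' → open
col 3: top cell = '.' → open
col 4: top cell = 'X' → FULL

Answer: 0,1,2,3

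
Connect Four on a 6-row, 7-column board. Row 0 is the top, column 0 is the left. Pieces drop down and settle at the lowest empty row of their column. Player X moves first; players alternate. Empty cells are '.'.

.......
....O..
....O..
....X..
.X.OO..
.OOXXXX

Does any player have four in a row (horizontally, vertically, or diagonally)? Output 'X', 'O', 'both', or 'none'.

X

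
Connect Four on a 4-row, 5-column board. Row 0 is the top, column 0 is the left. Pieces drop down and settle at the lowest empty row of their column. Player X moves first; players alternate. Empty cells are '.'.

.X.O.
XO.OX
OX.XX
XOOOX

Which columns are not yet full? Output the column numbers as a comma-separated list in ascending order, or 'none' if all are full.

col 0: top cell = '.' → open
col 1: top cell = 'X' → FULL
col 2: top cell = '.' → open
col 3: top cell = 'O' → FULL
col 4: top cell = '.' → open

Answer: 0,2,4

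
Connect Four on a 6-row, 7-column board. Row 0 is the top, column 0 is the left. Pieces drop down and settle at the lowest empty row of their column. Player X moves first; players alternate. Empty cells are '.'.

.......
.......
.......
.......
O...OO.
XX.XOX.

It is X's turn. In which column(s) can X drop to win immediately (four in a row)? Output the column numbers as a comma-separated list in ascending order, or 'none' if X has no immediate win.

col 0: drop X → no win
col 1: drop X → no win
col 2: drop X → WIN!
col 3: drop X → no win
col 4: drop X → no win
col 5: drop X → no win
col 6: drop X → no win

Answer: 2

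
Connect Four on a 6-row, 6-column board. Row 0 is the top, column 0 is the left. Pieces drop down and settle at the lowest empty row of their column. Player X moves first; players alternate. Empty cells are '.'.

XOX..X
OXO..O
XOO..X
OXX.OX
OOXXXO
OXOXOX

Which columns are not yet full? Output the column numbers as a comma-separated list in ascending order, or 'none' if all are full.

col 0: top cell = 'X' → FULL
col 1: top cell = 'O' → FULL
col 2: top cell = 'X' → FULL
col 3: top cell = '.' → open
col 4: top cell = '.' → open
col 5: top cell = 'X' → FULL

Answer: 3,4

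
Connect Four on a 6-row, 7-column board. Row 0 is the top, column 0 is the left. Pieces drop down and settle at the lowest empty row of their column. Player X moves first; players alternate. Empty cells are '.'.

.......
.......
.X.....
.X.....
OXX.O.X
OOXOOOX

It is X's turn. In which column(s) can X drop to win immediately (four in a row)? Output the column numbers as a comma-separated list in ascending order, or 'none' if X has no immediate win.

col 0: drop X → no win
col 1: drop X → WIN!
col 2: drop X → no win
col 3: drop X → no win
col 4: drop X → no win
col 5: drop X → no win
col 6: drop X → no win

Answer: 1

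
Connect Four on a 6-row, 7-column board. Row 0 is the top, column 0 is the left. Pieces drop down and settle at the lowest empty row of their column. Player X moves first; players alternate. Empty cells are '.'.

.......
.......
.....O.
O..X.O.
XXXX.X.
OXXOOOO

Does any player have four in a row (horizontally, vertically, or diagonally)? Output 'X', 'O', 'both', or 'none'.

both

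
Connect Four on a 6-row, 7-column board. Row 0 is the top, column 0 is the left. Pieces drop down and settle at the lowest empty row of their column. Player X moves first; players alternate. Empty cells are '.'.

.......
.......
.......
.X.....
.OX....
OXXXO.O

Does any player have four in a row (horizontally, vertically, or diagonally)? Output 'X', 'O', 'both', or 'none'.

none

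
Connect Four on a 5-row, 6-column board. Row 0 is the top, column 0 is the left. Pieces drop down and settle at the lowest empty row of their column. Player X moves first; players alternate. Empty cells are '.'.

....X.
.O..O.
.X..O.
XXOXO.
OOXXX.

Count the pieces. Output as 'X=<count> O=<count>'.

X=8 O=7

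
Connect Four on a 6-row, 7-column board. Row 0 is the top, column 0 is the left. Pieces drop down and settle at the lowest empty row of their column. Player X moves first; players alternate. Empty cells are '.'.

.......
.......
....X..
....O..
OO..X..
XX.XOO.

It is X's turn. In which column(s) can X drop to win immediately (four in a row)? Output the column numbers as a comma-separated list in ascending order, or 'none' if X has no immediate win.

Answer: 2

Derivation:
col 0: drop X → no win
col 1: drop X → no win
col 2: drop X → WIN!
col 3: drop X → no win
col 4: drop X → no win
col 5: drop X → no win
col 6: drop X → no win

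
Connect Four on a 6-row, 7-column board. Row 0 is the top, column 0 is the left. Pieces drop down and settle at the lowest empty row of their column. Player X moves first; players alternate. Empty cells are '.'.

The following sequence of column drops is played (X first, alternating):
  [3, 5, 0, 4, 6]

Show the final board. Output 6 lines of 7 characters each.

Move 1: X drops in col 3, lands at row 5
Move 2: O drops in col 5, lands at row 5
Move 3: X drops in col 0, lands at row 5
Move 4: O drops in col 4, lands at row 5
Move 5: X drops in col 6, lands at row 5

Answer: .......
.......
.......
.......
.......
X..XOOX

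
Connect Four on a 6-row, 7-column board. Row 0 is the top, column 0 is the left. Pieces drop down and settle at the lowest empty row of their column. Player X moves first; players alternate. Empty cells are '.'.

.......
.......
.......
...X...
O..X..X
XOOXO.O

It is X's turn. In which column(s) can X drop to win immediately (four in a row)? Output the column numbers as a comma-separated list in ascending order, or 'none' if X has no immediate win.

col 0: drop X → no win
col 1: drop X → no win
col 2: drop X → no win
col 3: drop X → WIN!
col 4: drop X → no win
col 5: drop X → no win
col 6: drop X → no win

Answer: 3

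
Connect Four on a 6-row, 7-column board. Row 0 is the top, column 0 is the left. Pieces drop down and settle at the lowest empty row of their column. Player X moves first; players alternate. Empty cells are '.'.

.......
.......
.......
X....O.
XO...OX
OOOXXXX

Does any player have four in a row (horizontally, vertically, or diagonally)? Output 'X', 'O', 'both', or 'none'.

X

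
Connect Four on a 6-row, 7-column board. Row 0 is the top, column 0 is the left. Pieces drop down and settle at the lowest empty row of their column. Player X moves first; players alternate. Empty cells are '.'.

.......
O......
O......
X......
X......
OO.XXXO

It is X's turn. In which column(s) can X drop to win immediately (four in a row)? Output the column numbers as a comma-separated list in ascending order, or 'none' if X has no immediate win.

Answer: 2

Derivation:
col 0: drop X → no win
col 1: drop X → no win
col 2: drop X → WIN!
col 3: drop X → no win
col 4: drop X → no win
col 5: drop X → no win
col 6: drop X → no win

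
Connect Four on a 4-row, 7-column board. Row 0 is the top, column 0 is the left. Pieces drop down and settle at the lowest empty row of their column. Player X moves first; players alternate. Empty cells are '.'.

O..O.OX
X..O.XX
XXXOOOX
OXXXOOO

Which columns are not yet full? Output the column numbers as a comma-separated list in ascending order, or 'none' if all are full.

Answer: 1,2,4

Derivation:
col 0: top cell = 'O' → FULL
col 1: top cell = '.' → open
col 2: top cell = '.' → open
col 3: top cell = 'O' → FULL
col 4: top cell = '.' → open
col 5: top cell = 'O' → FULL
col 6: top cell = 'X' → FULL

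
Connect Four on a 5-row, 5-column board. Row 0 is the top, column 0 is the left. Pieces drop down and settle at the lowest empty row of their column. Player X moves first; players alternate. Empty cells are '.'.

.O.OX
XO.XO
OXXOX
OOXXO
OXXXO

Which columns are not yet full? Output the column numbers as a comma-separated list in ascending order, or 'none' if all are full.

col 0: top cell = '.' → open
col 1: top cell = 'O' → FULL
col 2: top cell = '.' → open
col 3: top cell = 'O' → FULL
col 4: top cell = 'X' → FULL

Answer: 0,2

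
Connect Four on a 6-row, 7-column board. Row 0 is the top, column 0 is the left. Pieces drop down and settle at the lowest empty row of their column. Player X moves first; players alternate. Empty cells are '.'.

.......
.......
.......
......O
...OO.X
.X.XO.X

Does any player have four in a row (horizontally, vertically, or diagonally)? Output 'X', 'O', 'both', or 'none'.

none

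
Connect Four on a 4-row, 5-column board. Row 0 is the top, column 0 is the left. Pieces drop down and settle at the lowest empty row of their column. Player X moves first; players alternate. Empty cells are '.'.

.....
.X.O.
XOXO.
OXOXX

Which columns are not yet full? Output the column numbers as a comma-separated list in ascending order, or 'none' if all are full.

Answer: 0,1,2,3,4

Derivation:
col 0: top cell = '.' → open
col 1: top cell = '.' → open
col 2: top cell = '.' → open
col 3: top cell = '.' → open
col 4: top cell = '.' → open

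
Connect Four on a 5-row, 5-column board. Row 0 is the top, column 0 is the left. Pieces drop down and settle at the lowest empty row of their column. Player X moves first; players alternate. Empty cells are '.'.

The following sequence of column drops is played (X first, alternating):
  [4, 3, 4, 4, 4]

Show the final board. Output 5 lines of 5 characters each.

Answer: .....
....X
....O
....X
...OX

Derivation:
Move 1: X drops in col 4, lands at row 4
Move 2: O drops in col 3, lands at row 4
Move 3: X drops in col 4, lands at row 3
Move 4: O drops in col 4, lands at row 2
Move 5: X drops in col 4, lands at row 1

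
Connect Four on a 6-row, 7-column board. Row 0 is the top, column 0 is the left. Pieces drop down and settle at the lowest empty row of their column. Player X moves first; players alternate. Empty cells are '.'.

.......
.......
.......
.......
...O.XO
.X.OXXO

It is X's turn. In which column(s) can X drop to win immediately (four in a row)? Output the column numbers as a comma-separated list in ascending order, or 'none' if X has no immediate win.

col 0: drop X → no win
col 1: drop X → no win
col 2: drop X → no win
col 3: drop X → no win
col 4: drop X → no win
col 5: drop X → no win
col 6: drop X → no win

Answer: none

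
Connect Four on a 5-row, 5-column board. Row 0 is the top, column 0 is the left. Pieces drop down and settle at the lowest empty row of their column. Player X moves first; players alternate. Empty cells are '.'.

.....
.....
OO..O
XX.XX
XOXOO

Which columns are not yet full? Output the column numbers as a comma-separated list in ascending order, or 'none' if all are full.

col 0: top cell = '.' → open
col 1: top cell = '.' → open
col 2: top cell = '.' → open
col 3: top cell = '.' → open
col 4: top cell = '.' → open

Answer: 0,1,2,3,4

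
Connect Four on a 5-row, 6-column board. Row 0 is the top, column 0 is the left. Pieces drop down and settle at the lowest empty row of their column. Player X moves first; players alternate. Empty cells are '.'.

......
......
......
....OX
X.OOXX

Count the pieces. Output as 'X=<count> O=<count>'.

X=4 O=3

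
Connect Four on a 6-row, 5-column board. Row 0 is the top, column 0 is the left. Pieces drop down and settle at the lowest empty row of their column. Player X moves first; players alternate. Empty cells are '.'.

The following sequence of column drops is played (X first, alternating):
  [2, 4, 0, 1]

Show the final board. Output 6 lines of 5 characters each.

Move 1: X drops in col 2, lands at row 5
Move 2: O drops in col 4, lands at row 5
Move 3: X drops in col 0, lands at row 5
Move 4: O drops in col 1, lands at row 5

Answer: .....
.....
.....
.....
.....
XOX.O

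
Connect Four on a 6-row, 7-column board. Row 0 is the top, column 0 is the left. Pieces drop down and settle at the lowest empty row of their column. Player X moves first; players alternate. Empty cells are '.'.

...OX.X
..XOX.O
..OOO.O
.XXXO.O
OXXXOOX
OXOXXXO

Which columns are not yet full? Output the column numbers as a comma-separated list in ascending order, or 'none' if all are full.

col 0: top cell = '.' → open
col 1: top cell = '.' → open
col 2: top cell = '.' → open
col 3: top cell = 'O' → FULL
col 4: top cell = 'X' → FULL
col 5: top cell = '.' → open
col 6: top cell = 'X' → FULL

Answer: 0,1,2,5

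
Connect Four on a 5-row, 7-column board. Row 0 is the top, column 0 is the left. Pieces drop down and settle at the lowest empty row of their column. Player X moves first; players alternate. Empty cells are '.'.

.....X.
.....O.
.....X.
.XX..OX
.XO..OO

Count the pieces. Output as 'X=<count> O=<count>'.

X=6 O=5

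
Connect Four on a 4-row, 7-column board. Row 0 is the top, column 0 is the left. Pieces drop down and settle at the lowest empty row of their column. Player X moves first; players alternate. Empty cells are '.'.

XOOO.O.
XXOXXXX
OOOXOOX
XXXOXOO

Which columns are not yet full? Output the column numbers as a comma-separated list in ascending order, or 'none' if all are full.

col 0: top cell = 'X' → FULL
col 1: top cell = 'O' → FULL
col 2: top cell = 'O' → FULL
col 3: top cell = 'O' → FULL
col 4: top cell = '.' → open
col 5: top cell = 'O' → FULL
col 6: top cell = '.' → open

Answer: 4,6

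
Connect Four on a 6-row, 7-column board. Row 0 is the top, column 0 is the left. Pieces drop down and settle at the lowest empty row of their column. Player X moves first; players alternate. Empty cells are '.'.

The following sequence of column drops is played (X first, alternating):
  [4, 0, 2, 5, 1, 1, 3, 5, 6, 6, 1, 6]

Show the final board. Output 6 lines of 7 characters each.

Move 1: X drops in col 4, lands at row 5
Move 2: O drops in col 0, lands at row 5
Move 3: X drops in col 2, lands at row 5
Move 4: O drops in col 5, lands at row 5
Move 5: X drops in col 1, lands at row 5
Move 6: O drops in col 1, lands at row 4
Move 7: X drops in col 3, lands at row 5
Move 8: O drops in col 5, lands at row 4
Move 9: X drops in col 6, lands at row 5
Move 10: O drops in col 6, lands at row 4
Move 11: X drops in col 1, lands at row 3
Move 12: O drops in col 6, lands at row 3

Answer: .......
.......
.......
.X....O
.O...OO
OXXXXOX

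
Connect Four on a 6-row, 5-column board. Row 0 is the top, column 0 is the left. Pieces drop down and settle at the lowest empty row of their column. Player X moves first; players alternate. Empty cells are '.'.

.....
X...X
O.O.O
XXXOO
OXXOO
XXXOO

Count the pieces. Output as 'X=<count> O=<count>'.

X=10 O=10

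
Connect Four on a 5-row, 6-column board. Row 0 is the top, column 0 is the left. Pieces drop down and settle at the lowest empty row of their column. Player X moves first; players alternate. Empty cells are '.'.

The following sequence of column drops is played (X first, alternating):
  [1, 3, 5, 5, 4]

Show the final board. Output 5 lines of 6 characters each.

Answer: ......
......
......
.....O
.X.OXX

Derivation:
Move 1: X drops in col 1, lands at row 4
Move 2: O drops in col 3, lands at row 4
Move 3: X drops in col 5, lands at row 4
Move 4: O drops in col 5, lands at row 3
Move 5: X drops in col 4, lands at row 4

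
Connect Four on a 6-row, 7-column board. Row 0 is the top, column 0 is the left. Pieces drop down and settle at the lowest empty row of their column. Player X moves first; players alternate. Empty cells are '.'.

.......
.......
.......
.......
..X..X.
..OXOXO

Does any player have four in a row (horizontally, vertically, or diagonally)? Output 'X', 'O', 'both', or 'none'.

none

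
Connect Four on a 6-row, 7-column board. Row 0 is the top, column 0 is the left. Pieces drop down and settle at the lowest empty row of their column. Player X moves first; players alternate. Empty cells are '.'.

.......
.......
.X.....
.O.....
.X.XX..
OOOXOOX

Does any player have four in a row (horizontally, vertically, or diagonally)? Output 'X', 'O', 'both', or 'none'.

none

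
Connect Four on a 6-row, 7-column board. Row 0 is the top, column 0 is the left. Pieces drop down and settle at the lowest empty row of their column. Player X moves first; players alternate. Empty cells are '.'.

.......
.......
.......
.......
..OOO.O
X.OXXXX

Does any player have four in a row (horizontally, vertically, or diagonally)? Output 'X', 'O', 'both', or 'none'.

X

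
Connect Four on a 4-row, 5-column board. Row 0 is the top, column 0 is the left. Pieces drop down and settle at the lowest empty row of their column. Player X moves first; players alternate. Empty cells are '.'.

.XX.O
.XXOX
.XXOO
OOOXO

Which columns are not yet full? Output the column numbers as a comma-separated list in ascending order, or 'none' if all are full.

col 0: top cell = '.' → open
col 1: top cell = 'X' → FULL
col 2: top cell = 'X' → FULL
col 3: top cell = '.' → open
col 4: top cell = 'O' → FULL

Answer: 0,3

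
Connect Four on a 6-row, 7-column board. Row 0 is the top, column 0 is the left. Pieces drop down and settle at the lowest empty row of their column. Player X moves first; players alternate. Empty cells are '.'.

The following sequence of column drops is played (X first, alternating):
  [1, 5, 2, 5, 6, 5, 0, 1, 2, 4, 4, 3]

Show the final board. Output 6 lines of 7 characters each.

Move 1: X drops in col 1, lands at row 5
Move 2: O drops in col 5, lands at row 5
Move 3: X drops in col 2, lands at row 5
Move 4: O drops in col 5, lands at row 4
Move 5: X drops in col 6, lands at row 5
Move 6: O drops in col 5, lands at row 3
Move 7: X drops in col 0, lands at row 5
Move 8: O drops in col 1, lands at row 4
Move 9: X drops in col 2, lands at row 4
Move 10: O drops in col 4, lands at row 5
Move 11: X drops in col 4, lands at row 4
Move 12: O drops in col 3, lands at row 5

Answer: .......
.......
.......
.....O.
.OX.XO.
XXXOOOX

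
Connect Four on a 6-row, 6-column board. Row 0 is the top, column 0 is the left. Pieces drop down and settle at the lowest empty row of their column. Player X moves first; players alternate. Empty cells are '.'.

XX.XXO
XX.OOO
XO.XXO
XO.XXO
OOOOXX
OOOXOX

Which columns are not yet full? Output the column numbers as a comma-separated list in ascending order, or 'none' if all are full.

col 0: top cell = 'X' → FULL
col 1: top cell = 'X' → FULL
col 2: top cell = '.' → open
col 3: top cell = 'X' → FULL
col 4: top cell = 'X' → FULL
col 5: top cell = 'O' → FULL

Answer: 2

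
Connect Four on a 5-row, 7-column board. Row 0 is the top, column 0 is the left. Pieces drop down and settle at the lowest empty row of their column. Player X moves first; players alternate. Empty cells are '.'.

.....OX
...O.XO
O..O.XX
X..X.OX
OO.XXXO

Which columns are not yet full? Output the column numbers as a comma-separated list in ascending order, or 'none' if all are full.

Answer: 0,1,2,3,4

Derivation:
col 0: top cell = '.' → open
col 1: top cell = '.' → open
col 2: top cell = '.' → open
col 3: top cell = '.' → open
col 4: top cell = '.' → open
col 5: top cell = 'O' → FULL
col 6: top cell = 'X' → FULL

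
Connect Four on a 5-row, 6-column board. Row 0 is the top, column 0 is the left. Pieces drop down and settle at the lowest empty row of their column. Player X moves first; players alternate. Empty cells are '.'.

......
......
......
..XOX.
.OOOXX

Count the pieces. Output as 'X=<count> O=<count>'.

X=4 O=4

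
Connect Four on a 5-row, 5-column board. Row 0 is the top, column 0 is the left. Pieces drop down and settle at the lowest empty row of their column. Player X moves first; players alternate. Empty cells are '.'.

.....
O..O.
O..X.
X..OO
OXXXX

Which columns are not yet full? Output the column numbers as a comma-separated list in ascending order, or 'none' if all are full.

Answer: 0,1,2,3,4

Derivation:
col 0: top cell = '.' → open
col 1: top cell = '.' → open
col 2: top cell = '.' → open
col 3: top cell = '.' → open
col 4: top cell = '.' → open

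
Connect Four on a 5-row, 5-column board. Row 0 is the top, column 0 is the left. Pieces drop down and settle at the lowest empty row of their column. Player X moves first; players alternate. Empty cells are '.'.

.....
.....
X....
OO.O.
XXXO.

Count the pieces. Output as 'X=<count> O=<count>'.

X=4 O=4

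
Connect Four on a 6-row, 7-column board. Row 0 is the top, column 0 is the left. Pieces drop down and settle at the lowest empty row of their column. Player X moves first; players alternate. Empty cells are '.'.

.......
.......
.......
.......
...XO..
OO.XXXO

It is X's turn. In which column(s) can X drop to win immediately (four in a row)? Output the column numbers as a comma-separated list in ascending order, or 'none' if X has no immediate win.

Answer: 2

Derivation:
col 0: drop X → no win
col 1: drop X → no win
col 2: drop X → WIN!
col 3: drop X → no win
col 4: drop X → no win
col 5: drop X → no win
col 6: drop X → no win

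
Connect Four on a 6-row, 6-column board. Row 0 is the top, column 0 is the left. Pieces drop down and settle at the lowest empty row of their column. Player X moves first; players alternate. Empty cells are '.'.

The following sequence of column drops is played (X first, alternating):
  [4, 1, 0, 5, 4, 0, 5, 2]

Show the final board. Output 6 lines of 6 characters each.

Answer: ......
......
......
......
O...XX
XOO.XO

Derivation:
Move 1: X drops in col 4, lands at row 5
Move 2: O drops in col 1, lands at row 5
Move 3: X drops in col 0, lands at row 5
Move 4: O drops in col 5, lands at row 5
Move 5: X drops in col 4, lands at row 4
Move 6: O drops in col 0, lands at row 4
Move 7: X drops in col 5, lands at row 4
Move 8: O drops in col 2, lands at row 5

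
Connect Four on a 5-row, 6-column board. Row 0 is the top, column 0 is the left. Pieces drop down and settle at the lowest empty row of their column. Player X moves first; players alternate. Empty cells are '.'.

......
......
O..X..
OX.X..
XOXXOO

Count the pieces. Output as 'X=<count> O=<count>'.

X=6 O=5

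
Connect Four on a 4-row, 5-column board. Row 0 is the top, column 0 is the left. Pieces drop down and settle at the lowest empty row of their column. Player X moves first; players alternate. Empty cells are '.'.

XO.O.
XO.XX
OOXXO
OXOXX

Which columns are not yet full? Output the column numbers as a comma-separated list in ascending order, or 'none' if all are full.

Answer: 2,4

Derivation:
col 0: top cell = 'X' → FULL
col 1: top cell = 'O' → FULL
col 2: top cell = '.' → open
col 3: top cell = 'O' → FULL
col 4: top cell = '.' → open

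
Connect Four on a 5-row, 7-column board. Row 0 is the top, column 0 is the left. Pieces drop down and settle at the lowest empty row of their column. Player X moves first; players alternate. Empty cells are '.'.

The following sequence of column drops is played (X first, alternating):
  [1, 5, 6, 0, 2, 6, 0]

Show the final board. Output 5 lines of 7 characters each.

Answer: .......
.......
.......
X.....O
OXX..OX

Derivation:
Move 1: X drops in col 1, lands at row 4
Move 2: O drops in col 5, lands at row 4
Move 3: X drops in col 6, lands at row 4
Move 4: O drops in col 0, lands at row 4
Move 5: X drops in col 2, lands at row 4
Move 6: O drops in col 6, lands at row 3
Move 7: X drops in col 0, lands at row 3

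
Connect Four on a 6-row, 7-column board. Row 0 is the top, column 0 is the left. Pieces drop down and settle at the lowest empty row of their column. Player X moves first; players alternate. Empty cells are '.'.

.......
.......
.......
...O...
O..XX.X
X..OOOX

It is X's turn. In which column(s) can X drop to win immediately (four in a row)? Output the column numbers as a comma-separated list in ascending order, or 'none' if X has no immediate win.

Answer: 5

Derivation:
col 0: drop X → no win
col 1: drop X → no win
col 2: drop X → no win
col 3: drop X → no win
col 4: drop X → no win
col 5: drop X → WIN!
col 6: drop X → no win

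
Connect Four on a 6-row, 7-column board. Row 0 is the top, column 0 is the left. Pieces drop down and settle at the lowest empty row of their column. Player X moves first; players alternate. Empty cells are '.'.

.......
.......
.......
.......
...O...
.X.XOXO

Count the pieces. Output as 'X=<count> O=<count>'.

X=3 O=3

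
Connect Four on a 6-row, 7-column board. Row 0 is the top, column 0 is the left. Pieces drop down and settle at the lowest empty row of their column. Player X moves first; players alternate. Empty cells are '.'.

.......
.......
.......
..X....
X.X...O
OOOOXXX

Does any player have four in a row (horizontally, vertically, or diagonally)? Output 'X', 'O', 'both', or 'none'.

O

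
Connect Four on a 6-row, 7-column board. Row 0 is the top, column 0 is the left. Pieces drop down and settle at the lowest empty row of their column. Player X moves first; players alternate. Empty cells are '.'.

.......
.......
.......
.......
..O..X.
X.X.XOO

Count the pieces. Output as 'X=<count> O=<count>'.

X=4 O=3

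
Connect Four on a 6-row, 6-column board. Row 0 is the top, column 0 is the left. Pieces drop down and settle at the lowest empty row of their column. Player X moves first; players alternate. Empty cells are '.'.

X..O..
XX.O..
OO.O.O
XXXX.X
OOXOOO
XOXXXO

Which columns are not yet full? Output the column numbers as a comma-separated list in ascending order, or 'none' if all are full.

col 0: top cell = 'X' → FULL
col 1: top cell = '.' → open
col 2: top cell = '.' → open
col 3: top cell = 'O' → FULL
col 4: top cell = '.' → open
col 5: top cell = '.' → open

Answer: 1,2,4,5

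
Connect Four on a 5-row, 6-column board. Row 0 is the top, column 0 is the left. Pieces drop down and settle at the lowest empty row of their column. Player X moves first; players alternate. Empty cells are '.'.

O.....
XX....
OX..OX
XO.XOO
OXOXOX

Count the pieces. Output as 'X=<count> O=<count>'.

X=9 O=9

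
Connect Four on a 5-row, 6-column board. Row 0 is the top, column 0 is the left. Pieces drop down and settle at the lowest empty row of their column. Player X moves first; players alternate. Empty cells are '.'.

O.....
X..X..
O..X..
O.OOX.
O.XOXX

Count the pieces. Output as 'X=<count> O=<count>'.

X=7 O=7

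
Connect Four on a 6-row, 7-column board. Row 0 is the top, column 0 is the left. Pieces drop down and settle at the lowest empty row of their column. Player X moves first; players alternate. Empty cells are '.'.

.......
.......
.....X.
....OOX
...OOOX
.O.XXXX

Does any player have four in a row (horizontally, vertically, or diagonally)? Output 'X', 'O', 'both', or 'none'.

X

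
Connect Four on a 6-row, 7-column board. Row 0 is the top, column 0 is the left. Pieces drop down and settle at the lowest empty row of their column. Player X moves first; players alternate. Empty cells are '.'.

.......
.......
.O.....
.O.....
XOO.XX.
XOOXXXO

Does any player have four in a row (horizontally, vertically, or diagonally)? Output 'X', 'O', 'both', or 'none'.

O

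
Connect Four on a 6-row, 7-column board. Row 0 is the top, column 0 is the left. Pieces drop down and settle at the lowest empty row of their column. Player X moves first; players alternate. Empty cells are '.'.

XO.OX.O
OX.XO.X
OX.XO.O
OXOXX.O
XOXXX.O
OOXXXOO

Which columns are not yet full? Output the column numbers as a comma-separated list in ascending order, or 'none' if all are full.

col 0: top cell = 'X' → FULL
col 1: top cell = 'O' → FULL
col 2: top cell = '.' → open
col 3: top cell = 'O' → FULL
col 4: top cell = 'X' → FULL
col 5: top cell = '.' → open
col 6: top cell = 'O' → FULL

Answer: 2,5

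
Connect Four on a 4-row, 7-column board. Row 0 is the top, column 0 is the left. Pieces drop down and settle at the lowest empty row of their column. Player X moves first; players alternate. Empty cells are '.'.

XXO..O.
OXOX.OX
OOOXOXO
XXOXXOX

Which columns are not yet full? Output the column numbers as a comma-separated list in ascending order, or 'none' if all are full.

Answer: 3,4,6

Derivation:
col 0: top cell = 'X' → FULL
col 1: top cell = 'X' → FULL
col 2: top cell = 'O' → FULL
col 3: top cell = '.' → open
col 4: top cell = '.' → open
col 5: top cell = 'O' → FULL
col 6: top cell = '.' → open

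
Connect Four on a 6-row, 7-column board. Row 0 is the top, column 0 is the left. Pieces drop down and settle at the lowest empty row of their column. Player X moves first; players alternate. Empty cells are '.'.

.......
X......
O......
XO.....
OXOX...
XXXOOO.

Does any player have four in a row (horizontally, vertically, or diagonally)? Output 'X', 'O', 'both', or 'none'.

O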